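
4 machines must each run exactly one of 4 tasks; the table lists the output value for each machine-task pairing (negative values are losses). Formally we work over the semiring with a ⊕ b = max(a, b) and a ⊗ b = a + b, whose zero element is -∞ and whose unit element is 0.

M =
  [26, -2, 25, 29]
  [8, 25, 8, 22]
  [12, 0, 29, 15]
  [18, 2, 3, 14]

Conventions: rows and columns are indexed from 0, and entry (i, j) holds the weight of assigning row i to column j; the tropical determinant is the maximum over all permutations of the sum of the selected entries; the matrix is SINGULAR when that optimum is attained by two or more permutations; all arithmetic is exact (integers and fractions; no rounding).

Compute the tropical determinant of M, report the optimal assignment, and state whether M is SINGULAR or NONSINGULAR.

σ = (0, 1, 2, 3): 26 + 25 + 29 + 14 = 94
σ = (0, 1, 3, 2): 26 + 25 + 15 + 3 = 69
σ = (0, 2, 1, 3): 26 + 8 + 0 + 14 = 48
σ = (0, 2, 3, 1): 26 + 8 + 15 + 2 = 51
σ = (0, 3, 1, 2): 26 + 22 + 0 + 3 = 51
σ = (0, 3, 2, 1): 26 + 22 + 29 + 2 = 79
σ = (1, 0, 2, 3): (-2) + 8 + 29 + 14 = 49
σ = (1, 0, 3, 2): (-2) + 8 + 15 + 3 = 24
σ = (1, 2, 0, 3): (-2) + 8 + 12 + 14 = 32
σ = (1, 2, 3, 0): (-2) + 8 + 15 + 18 = 39
σ = (1, 3, 0, 2): (-2) + 22 + 12 + 3 = 35
σ = (1, 3, 2, 0): (-2) + 22 + 29 + 18 = 67
σ = (2, 0, 1, 3): 25 + 8 + 0 + 14 = 47
σ = (2, 0, 3, 1): 25 + 8 + 15 + 2 = 50
σ = (2, 1, 0, 3): 25 + 25 + 12 + 14 = 76
σ = (2, 1, 3, 0): 25 + 25 + 15 + 18 = 83
σ = (2, 3, 0, 1): 25 + 22 + 12 + 2 = 61
σ = (2, 3, 1, 0): 25 + 22 + 0 + 18 = 65
σ = (3, 0, 1, 2): 29 + 8 + 0 + 3 = 40
σ = (3, 0, 2, 1): 29 + 8 + 29 + 2 = 68
σ = (3, 1, 0, 2): 29 + 25 + 12 + 3 = 69
σ = (3, 1, 2, 0): 29 + 25 + 29 + 18 = 101
σ = (3, 2, 0, 1): 29 + 8 + 12 + 2 = 51
σ = (3, 2, 1, 0): 29 + 8 + 0 + 18 = 55
Optimal value attained by: σ = (3, 1, 2, 0).
Answer: det⊕(M) = 101; verdict: NONSINGULAR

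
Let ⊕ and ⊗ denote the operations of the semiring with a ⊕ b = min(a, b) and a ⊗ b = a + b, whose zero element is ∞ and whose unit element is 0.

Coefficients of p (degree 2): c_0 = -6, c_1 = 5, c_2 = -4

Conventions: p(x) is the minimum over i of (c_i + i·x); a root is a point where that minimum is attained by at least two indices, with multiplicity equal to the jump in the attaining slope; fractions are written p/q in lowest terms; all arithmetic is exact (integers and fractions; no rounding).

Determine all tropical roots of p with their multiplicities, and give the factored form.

hull edge (i=0, c=-6) to (i=2, c=-4): slope 1, span 2
Factored form: p(x) = -4 ⊗ (x ⊕ (-1)) ⊗ (x ⊕ (-1))
Answer: roots = -1 (mult 2)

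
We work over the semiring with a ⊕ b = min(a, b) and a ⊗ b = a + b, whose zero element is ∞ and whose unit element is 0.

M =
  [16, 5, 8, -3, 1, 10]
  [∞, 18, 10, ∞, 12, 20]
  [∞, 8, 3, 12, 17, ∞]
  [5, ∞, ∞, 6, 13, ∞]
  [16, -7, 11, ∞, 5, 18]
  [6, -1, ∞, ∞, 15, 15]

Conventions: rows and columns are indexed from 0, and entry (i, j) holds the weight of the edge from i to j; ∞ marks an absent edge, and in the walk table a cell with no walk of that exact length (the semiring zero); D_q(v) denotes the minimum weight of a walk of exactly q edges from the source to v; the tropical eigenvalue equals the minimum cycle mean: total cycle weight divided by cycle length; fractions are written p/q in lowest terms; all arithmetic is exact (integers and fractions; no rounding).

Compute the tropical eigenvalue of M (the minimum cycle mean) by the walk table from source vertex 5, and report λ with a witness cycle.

q=0: [∞, ∞, ∞, ∞, ∞, 0]
q=1: [6, -1, ∞, ∞, 15, 15]
q=2: [21, 8, 9, 3, 7, 16]
q=3: [8, 0, 12, 9, 12, 25]
q=4: [14, 5, 10, 5, 9, 18]
q=5: [10, 2, 13, 11, 14, 24]
q=6: [16, 7, 12, 7, 11, 20]
Optimal cycle mean attained by: cycle 0->3->0, total (-3) + 5, length 2.
Answer: λ = 1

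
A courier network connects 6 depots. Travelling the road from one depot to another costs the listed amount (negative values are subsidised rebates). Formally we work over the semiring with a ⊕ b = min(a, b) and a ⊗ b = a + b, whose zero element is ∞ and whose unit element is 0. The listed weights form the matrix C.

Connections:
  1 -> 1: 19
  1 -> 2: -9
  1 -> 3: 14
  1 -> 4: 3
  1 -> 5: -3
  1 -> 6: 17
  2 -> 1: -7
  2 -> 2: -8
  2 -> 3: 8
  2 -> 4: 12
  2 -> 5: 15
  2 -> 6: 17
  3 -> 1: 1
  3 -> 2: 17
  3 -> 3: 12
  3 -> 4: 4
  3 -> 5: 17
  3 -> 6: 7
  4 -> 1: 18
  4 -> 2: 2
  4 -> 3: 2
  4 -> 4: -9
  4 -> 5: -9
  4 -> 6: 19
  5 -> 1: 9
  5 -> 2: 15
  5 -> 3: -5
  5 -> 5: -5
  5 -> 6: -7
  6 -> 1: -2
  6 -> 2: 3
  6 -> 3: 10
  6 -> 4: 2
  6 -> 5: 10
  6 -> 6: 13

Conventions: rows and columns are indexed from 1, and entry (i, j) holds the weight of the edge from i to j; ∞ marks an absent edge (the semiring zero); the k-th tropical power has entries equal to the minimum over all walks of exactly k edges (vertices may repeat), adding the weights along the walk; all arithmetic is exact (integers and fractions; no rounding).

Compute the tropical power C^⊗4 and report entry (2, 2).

C^⊗2:
  [-16, -17, -8, -6, -8, -10]
  [-15, -16, 0, -4, -10, 8]
  [5, -8, 6, -5, -5, 10]
  [-5, -7, -14, -18, -18, -16]
  [-9, -4, -10, -5, -10, -12]
  [-4, -11, 4, -7, -7, 3]
C^⊗3:
  [-24, -25, -13, -15, -19, -15]
  [-23, -24, -15, -13, -18, -17]
  [-15, -16, -10, -14, -14, -12]
  [-18, -16, -23, -27, -27, -25]
  [-14, -18, -15, -14, -15, -17]
  [-18, -19, -12, -16, -16, -14]
C^⊗4:
  [-32, -33, -24, -24, -27, -26]
  [-31, -32, -23, -22, -26, -25]
  [-23, -24, -19, -23, -23, -21]
  [-27, -27, -32, -36, -36, -34]
  [-25, -26, -20, -23, -23, -22]
  [-26, -27, -21, -25, -25, -23]
Key observation: the optimum is the walk 2->1->2->1->2, with weight (-7) + (-9) + (-7) + (-9) = -32.
Optimal value attained by: walk 2->1->2->1->2.
Answer: (C^⊗4)[2][2] = -32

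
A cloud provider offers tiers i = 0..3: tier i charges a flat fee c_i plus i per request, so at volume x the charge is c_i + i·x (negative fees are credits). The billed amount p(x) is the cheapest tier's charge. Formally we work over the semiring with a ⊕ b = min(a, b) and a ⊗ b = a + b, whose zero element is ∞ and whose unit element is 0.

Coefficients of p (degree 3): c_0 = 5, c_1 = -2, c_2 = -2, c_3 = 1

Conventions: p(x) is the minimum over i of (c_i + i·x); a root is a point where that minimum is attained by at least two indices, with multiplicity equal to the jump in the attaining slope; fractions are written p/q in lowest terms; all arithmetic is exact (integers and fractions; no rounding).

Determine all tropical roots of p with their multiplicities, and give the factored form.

hull edge (i=0, c=5) to (i=1, c=-2): slope -7, span 1
hull edge (i=1, c=-2) to (i=2, c=-2): slope 0, span 1
hull edge (i=2, c=-2) to (i=3, c=1): slope 3, span 1
Factored form: p(x) = 1 ⊗ (x ⊕ (-3)) ⊗ (x ⊕ 0) ⊗ (x ⊕ 7)
Answer: roots = -3 (mult 1), 0 (mult 1), 7 (mult 1)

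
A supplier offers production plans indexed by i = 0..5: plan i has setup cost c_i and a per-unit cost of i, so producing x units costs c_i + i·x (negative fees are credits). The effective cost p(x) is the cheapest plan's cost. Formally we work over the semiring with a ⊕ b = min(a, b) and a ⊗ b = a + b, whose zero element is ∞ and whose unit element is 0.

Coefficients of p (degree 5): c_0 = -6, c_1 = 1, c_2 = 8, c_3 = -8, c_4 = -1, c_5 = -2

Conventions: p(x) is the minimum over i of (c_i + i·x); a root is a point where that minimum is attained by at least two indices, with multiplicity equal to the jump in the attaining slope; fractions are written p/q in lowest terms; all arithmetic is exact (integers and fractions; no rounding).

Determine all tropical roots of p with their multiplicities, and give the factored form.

hull edge (i=0, c=-6) to (i=3, c=-8): slope -2/3, span 3
hull edge (i=3, c=-8) to (i=5, c=-2): slope 3, span 2
Factored form: p(x) = -2 ⊗ (x ⊕ (-3)) ⊗ (x ⊕ (-3)) ⊗ (x ⊕ 2/3) ⊗ (x ⊕ 2/3) ⊗ (x ⊕ 2/3)
Answer: roots = -3 (mult 2), 2/3 (mult 3)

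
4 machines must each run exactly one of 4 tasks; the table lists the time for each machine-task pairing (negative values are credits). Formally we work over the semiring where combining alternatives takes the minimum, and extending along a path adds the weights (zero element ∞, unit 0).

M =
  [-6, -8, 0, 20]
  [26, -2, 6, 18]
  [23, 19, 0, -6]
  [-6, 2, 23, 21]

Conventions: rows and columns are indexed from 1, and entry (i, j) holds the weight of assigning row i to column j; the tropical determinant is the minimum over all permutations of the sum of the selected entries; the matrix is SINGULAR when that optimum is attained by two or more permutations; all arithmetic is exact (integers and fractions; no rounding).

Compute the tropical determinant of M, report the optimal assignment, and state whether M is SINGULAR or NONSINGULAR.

σ = (1, 2, 3, 4): (-6) + (-2) + 0 + 21 = 13
σ = (1, 2, 4, 3): (-6) + (-2) + (-6) + 23 = 9
σ = (1, 3, 2, 4): (-6) + 6 + 19 + 21 = 40
σ = (1, 3, 4, 2): (-6) + 6 + (-6) + 2 = -4
σ = (1, 4, 2, 3): (-6) + 18 + 19 + 23 = 54
σ = (1, 4, 3, 2): (-6) + 18 + 0 + 2 = 14
σ = (2, 1, 3, 4): (-8) + 26 + 0 + 21 = 39
σ = (2, 1, 4, 3): (-8) + 26 + (-6) + 23 = 35
σ = (2, 3, 1, 4): (-8) + 6 + 23 + 21 = 42
σ = (2, 3, 4, 1): (-8) + 6 + (-6) + (-6) = -14
σ = (2, 4, 1, 3): (-8) + 18 + 23 + 23 = 56
σ = (2, 4, 3, 1): (-8) + 18 + 0 + (-6) = 4
σ = (3, 1, 2, 4): 0 + 26 + 19 + 21 = 66
σ = (3, 1, 4, 2): 0 + 26 + (-6) + 2 = 22
σ = (3, 2, 1, 4): 0 + (-2) + 23 + 21 = 42
σ = (3, 2, 4, 1): 0 + (-2) + (-6) + (-6) = -14
σ = (3, 4, 1, 2): 0 + 18 + 23 + 2 = 43
σ = (3, 4, 2, 1): 0 + 18 + 19 + (-6) = 31
σ = (4, 1, 2, 3): 20 + 26 + 19 + 23 = 88
σ = (4, 1, 3, 2): 20 + 26 + 0 + 2 = 48
σ = (4, 2, 1, 3): 20 + (-2) + 23 + 23 = 64
σ = (4, 2, 3, 1): 20 + (-2) + 0 + (-6) = 12
σ = (4, 3, 1, 2): 20 + 6 + 23 + 2 = 51
σ = (4, 3, 2, 1): 20 + 6 + 19 + (-6) = 39
Optimal value attained by: σ = (2, 3, 4, 1).
Answer: det⊕(M) = -14; verdict: SINGULAR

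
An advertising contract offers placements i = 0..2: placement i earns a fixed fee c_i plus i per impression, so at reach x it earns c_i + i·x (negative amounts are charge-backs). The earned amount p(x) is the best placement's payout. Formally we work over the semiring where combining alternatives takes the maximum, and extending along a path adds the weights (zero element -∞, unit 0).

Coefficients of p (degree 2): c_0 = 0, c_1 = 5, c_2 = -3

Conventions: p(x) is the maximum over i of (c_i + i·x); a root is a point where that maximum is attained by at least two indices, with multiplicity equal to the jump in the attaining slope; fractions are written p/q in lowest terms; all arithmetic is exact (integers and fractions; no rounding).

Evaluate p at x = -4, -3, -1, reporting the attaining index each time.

p(-4) = max(0+0·(-4)=0, 5+1·(-4)=1, -3+2·(-4)=-11) = 1 (attained by i=1)
p(-3) = max(0+0·(-3)=0, 5+1·(-3)=2, -3+2·(-3)=-9) = 2 (attained by i=1)
p(-1) = max(0+0·(-1)=0, 5+1·(-1)=4, -3+2·(-1)=-5) = 4 (attained by i=1)
Answer: p(-4) = 1; p(-3) = 2; p(-1) = 4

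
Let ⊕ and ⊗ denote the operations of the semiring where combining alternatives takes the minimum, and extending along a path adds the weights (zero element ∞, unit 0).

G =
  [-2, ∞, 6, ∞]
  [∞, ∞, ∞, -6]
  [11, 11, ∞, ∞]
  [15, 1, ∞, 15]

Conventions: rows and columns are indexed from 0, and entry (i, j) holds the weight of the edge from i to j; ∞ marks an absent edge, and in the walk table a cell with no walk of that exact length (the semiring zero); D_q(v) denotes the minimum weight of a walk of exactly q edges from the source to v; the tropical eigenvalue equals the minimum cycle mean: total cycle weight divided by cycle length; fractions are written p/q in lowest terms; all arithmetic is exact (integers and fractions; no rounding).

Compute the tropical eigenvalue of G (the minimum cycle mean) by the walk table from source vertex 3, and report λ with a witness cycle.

q=0: [∞, ∞, ∞, 0]
q=1: [15, 1, ∞, 15]
q=2: [13, 16, 21, -5]
q=3: [10, -4, 19, 10]
q=4: [8, 11, 16, -10]
Optimal cycle mean attained by: cycle 1->3->1, total (-6) + 1, length 2.
Answer: λ = -5/2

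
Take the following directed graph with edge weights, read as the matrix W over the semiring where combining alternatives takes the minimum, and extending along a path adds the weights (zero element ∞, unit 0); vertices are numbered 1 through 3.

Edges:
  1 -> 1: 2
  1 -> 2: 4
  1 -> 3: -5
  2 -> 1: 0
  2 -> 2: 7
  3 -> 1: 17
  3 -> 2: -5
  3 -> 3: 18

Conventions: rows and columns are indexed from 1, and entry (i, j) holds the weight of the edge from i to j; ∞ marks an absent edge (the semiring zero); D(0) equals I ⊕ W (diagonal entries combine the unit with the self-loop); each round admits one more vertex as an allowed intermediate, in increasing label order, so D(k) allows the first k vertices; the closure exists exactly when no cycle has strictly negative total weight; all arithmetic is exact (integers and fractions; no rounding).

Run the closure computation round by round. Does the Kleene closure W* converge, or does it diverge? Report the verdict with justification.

D(0):
  [0, 4, -5]
  [0, 0, ∞]
  [17, -5, 0]
D(1):
  [0, 4, -5]
  [0, 0, -5]
  [17, -5, 0]
Detection: at round 2, diagonal entry (3, 3) turns strictly negative.
Key observation: the cycle 3->2->1->3 has total weight (-5) + 0 + (-5), which is strictly negative.
Answer: DIVERGES — negative cycle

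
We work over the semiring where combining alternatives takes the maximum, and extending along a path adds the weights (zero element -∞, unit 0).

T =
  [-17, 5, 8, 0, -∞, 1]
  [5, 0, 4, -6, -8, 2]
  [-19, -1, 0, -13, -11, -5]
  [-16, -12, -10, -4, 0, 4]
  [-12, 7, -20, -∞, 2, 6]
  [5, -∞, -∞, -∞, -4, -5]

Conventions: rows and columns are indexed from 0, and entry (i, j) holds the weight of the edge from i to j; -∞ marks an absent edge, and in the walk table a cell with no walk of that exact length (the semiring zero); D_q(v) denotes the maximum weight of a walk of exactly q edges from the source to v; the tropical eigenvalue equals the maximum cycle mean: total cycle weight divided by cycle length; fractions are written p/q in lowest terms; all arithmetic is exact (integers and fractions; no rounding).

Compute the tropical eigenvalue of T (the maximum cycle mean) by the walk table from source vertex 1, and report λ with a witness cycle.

q=0: [-∞, 0, -∞, -∞, -∞, -∞]
q=1: [5, 0, 4, -6, -8, 2]
q=2: [7, 10, 13, 5, -2, 6]
q=3: [15, 12, 15, 7, 5, 12]
q=4: [17, 20, 23, 15, 8, 16]
q=5: [25, 22, 25, 17, 15, 22]
q=6: [27, 30, 33, 25, 18, 26]
Optimal cycle mean attained by: cycle 0->1->0, total 5 + 5, length 2.
Answer: λ = 5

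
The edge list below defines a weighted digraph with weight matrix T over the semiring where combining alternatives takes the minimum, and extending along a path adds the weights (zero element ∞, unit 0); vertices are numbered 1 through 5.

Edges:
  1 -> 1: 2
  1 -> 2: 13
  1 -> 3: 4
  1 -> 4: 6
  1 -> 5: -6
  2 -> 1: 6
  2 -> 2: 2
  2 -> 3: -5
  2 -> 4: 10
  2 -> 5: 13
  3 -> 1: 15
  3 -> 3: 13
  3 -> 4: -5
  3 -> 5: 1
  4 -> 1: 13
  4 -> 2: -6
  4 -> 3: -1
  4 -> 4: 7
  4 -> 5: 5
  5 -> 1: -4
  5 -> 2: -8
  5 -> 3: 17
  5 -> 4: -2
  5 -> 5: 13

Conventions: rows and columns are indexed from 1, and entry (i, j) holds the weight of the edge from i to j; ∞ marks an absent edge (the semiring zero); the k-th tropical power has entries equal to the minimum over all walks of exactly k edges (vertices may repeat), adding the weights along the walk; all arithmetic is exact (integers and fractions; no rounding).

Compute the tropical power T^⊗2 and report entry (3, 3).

T^⊗2:
  [-10, -14, 5, -8, -4]
  [8, 4, -3, -10, -4]
  [-3, -11, -6, -1, 0]
  [0, -4, -11, -6, 0]
  [-2, -8, -13, 2, -10]
Key observation: the optimum is the walk 3->4->3, with weight (-5) + (-1) = -6.
Optimal value attained by: walk 3->4->3.
Answer: (T^⊗2)[3][3] = -6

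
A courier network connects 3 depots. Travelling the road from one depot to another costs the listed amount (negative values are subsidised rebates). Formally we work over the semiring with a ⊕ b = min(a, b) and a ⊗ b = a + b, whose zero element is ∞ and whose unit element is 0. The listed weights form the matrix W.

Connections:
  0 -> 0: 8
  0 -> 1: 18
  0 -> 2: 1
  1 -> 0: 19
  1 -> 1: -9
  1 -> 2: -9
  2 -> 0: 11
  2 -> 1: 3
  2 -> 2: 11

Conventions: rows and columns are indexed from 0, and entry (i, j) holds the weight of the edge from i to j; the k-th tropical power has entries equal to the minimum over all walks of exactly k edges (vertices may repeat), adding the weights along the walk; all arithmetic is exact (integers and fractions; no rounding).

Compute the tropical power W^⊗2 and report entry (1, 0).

W^⊗2:
  [12, 4, 9]
  [2, -18, -18]
  [19, -6, -6]
Key observation: the optimum is the walk 1->2->0, with weight (-9) + 11 = 2.
Optimal value attained by: walk 1->2->0.
Answer: (W^⊗2)[1][0] = 2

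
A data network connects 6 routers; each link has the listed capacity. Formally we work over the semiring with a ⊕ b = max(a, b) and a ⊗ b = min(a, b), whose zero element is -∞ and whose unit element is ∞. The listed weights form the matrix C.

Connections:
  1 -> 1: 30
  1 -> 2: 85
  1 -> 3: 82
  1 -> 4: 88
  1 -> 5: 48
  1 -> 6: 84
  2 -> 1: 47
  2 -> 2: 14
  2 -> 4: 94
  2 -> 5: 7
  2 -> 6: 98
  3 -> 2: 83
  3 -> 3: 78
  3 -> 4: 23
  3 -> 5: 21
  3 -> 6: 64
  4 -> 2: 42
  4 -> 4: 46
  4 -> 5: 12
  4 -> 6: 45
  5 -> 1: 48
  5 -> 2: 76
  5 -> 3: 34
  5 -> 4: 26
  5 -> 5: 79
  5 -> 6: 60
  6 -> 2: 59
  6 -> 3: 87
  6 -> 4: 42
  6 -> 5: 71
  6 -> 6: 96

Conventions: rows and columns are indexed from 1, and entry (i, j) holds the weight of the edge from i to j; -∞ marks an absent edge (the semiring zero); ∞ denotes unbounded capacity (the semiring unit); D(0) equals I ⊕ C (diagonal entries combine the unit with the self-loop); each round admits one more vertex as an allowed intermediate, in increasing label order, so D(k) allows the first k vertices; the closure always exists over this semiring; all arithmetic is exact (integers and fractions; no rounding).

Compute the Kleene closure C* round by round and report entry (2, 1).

D(0):
  [∞, 85, 82, 88, 48, 84]
  [47, ∞, -∞, 94, 7, 98]
  [-∞, 83, ∞, 23, 21, 64]
  [-∞, 42, -∞, ∞, 12, 45]
  [48, 76, 34, 26, ∞, 60]
  [-∞, 59, 87, 42, 71, ∞]
D(1):
  [∞, 85, 82, 88, 48, 84]
  [47, ∞, 47, 94, 47, 98]
  [-∞, 83, ∞, 23, 21, 64]
  [-∞, 42, -∞, ∞, 12, 45]
  [48, 76, 48, 48, ∞, 60]
  [-∞, 59, 87, 42, 71, ∞]
D(2):
  [∞, 85, 82, 88, 48, 85]
  [47, ∞, 47, 94, 47, 98]
  [47, 83, ∞, 83, 47, 83]
  [42, 42, 42, ∞, 42, 45]
  [48, 76, 48, 76, ∞, 76]
  [47, 59, 87, 59, 71, ∞]
D(3):
  [∞, 85, 82, 88, 48, 85]
  [47, ∞, 47, 94, 47, 98]
  [47, 83, ∞, 83, 47, 83]
  [42, 42, 42, ∞, 42, 45]
  [48, 76, 48, 76, ∞, 76]
  [47, 83, 87, 83, 71, ∞]
D(4):
  [∞, 85, 82, 88, 48, 85]
  [47, ∞, 47, 94, 47, 98]
  [47, 83, ∞, 83, 47, 83]
  [42, 42, 42, ∞, 42, 45]
  [48, 76, 48, 76, ∞, 76]
  [47, 83, 87, 83, 71, ∞]
D(5):
  [∞, 85, 82, 88, 48, 85]
  [47, ∞, 47, 94, 47, 98]
  [47, 83, ∞, 83, 47, 83]
  [42, 42, 42, ∞, 42, 45]
  [48, 76, 48, 76, ∞, 76]
  [48, 83, 87, 83, 71, ∞]
D(6):
  [∞, 85, 85, 88, 71, 85]
  [48, ∞, 87, 94, 71, 98]
  [48, 83, ∞, 83, 71, 83]
  [45, 45, 45, ∞, 45, 45]
  [48, 76, 76, 76, ∞, 76]
  [48, 83, 87, 83, 71, ∞]
Answer: C*[2][1] = 48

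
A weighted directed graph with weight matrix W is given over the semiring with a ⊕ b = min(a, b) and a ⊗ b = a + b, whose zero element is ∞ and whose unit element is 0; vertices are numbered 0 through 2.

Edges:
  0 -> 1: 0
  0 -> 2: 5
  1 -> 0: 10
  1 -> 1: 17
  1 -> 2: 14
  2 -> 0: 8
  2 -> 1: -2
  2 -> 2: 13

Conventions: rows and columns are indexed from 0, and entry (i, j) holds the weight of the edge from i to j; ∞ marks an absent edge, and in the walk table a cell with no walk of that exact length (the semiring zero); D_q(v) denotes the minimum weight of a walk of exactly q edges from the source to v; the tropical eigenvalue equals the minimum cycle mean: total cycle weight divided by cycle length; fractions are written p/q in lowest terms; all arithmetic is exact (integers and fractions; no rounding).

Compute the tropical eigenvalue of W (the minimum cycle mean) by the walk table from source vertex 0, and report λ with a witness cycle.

q=0: [0, ∞, ∞]
q=1: [∞, 0, 5]
q=2: [10, 3, 14]
q=3: [13, 10, 15]
Optimal cycle mean attained by: cycle 0->2->1->0, total 5 + (-2) + 10, length 3.
Answer: λ = 13/3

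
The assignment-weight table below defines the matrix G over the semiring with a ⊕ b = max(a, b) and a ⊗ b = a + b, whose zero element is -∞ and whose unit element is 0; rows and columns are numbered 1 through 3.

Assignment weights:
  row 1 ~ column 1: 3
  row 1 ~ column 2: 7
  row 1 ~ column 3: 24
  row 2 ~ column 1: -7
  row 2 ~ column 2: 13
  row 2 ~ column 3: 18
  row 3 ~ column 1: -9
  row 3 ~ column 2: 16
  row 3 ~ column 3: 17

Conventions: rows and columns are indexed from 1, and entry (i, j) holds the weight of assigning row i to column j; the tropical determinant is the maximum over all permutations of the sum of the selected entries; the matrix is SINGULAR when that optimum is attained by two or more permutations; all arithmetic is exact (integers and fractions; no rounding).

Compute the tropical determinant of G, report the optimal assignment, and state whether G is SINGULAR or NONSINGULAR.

σ = (1, 2, 3): 3 + 13 + 17 = 33
σ = (1, 3, 2): 3 + 18 + 16 = 37
σ = (2, 1, 3): 7 + (-7) + 17 = 17
σ = (2, 3, 1): 7 + 18 + (-9) = 16
σ = (3, 1, 2): 24 + (-7) + 16 = 33
σ = (3, 2, 1): 24 + 13 + (-9) = 28
Optimal value attained by: σ = (1, 3, 2).
Answer: det⊕(G) = 37; verdict: NONSINGULAR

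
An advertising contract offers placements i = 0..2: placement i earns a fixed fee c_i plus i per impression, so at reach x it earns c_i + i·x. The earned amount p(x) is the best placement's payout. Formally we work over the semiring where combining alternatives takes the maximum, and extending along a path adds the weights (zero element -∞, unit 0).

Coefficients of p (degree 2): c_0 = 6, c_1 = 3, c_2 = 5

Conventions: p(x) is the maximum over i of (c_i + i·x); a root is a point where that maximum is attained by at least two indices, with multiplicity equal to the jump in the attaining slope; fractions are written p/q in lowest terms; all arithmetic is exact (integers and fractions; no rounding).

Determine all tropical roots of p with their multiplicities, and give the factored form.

hull edge (i=0, c=6) to (i=2, c=5): slope -1/2, span 2
Factored form: p(x) = 5 ⊗ (x ⊕ 1/2) ⊗ (x ⊕ 1/2)
Answer: roots = 1/2 (mult 2)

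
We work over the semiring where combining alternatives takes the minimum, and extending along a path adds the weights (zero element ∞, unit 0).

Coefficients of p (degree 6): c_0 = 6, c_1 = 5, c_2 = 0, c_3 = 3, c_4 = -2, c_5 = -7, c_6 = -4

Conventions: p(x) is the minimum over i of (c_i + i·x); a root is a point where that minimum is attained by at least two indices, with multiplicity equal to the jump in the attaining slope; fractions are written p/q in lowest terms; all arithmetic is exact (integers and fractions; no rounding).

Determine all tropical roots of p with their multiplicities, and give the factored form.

hull edge (i=0, c=6) to (i=2, c=0): slope -3, span 2
hull edge (i=2, c=0) to (i=5, c=-7): slope -7/3, span 3
hull edge (i=5, c=-7) to (i=6, c=-4): slope 3, span 1
Factored form: p(x) = -4 ⊗ (x ⊕ (-3)) ⊗ (x ⊕ 7/3) ⊗ (x ⊕ 7/3) ⊗ (x ⊕ 7/3) ⊗ (x ⊕ 3) ⊗ (x ⊕ 3)
Answer: roots = -3 (mult 1), 7/3 (mult 3), 3 (mult 2)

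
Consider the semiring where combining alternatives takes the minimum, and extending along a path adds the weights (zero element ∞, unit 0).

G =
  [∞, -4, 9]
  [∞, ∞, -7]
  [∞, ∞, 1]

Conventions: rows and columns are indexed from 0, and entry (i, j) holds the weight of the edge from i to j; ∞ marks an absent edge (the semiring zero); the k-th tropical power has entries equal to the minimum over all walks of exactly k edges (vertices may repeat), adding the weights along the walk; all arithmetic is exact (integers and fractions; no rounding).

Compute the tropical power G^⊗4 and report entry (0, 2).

G^⊗2:
  [∞, ∞, -11]
  [∞, ∞, -6]
  [∞, ∞, 2]
G^⊗3:
  [∞, ∞, -10]
  [∞, ∞, -5]
  [∞, ∞, 3]
G^⊗4:
  [∞, ∞, -9]
  [∞, ∞, -4]
  [∞, ∞, 4]
Key observation: the optimum is the walk 0->1->2->2->2, with weight (-4) + (-7) + 1 + 1 = -9.
Optimal value attained by: walk 0->1->2->2->2.
Answer: (G^⊗4)[0][2] = -9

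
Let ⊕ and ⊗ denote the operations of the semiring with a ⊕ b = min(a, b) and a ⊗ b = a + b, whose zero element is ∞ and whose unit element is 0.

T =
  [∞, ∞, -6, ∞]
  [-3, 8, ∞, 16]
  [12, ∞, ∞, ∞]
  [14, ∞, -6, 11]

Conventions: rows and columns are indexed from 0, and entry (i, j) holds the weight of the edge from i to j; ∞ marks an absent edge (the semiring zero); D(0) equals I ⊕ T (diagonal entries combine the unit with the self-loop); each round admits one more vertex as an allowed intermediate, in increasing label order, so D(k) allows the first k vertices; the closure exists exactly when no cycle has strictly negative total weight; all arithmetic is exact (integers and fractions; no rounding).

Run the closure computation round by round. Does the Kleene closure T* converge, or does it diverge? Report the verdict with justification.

D(0):
  [0, ∞, -6, ∞]
  [-3, 0, ∞, 16]
  [12, ∞, 0, ∞]
  [14, ∞, -6, 0]
D(1):
  [0, ∞, -6, ∞]
  [-3, 0, -9, 16]
  [12, ∞, 0, ∞]
  [14, ∞, -6, 0]
D(2):
  [0, ∞, -6, ∞]
  [-3, 0, -9, 16]
  [12, ∞, 0, ∞]
  [14, ∞, -6, 0]
D(3):
  [0, ∞, -6, ∞]
  [-3, 0, -9, 16]
  [12, ∞, 0, ∞]
  [6, ∞, -6, 0]
D(4):
  [0, ∞, -6, ∞]
  [-3, 0, -9, 16]
  [12, ∞, 0, ∞]
  [6, ∞, -6, 0]
Key observation: every diagonal entry stays at the unit through all rounds, so no improving cycle exists.
Answer: CONVERGES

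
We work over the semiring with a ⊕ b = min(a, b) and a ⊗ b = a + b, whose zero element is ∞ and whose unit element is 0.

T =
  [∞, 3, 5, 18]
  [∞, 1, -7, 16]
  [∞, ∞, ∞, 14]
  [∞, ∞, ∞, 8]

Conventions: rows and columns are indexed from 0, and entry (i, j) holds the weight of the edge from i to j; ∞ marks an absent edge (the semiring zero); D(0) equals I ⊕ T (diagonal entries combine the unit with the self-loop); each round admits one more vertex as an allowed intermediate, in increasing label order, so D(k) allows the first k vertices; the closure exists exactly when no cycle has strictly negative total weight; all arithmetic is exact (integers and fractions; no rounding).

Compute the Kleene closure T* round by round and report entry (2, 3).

D(0):
  [0, 3, 5, 18]
  [∞, 0, -7, 16]
  [∞, ∞, 0, 14]
  [∞, ∞, ∞, 0]
D(1):
  [0, 3, 5, 18]
  [∞, 0, -7, 16]
  [∞, ∞, 0, 14]
  [∞, ∞, ∞, 0]
D(2):
  [0, 3, -4, 18]
  [∞, 0, -7, 16]
  [∞, ∞, 0, 14]
  [∞, ∞, ∞, 0]
D(3):
  [0, 3, -4, 10]
  [∞, 0, -7, 7]
  [∞, ∞, 0, 14]
  [∞, ∞, ∞, 0]
D(4):
  [0, 3, -4, 10]
  [∞, 0, -7, 7]
  [∞, ∞, 0, 14]
  [∞, ∞, ∞, 0]
Answer: T*[2][3] = 14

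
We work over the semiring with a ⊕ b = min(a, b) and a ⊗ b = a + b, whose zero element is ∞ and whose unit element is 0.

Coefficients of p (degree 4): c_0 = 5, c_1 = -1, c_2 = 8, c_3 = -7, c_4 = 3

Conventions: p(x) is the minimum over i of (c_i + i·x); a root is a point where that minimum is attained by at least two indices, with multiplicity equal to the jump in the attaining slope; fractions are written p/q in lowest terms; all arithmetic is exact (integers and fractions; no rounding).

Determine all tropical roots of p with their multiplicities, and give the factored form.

hull edge (i=0, c=5) to (i=1, c=-1): slope -6, span 1
hull edge (i=1, c=-1) to (i=3, c=-7): slope -3, span 2
hull edge (i=3, c=-7) to (i=4, c=3): slope 10, span 1
Factored form: p(x) = 3 ⊗ (x ⊕ (-10)) ⊗ (x ⊕ 3) ⊗ (x ⊕ 3) ⊗ (x ⊕ 6)
Answer: roots = -10 (mult 1), 3 (mult 2), 6 (mult 1)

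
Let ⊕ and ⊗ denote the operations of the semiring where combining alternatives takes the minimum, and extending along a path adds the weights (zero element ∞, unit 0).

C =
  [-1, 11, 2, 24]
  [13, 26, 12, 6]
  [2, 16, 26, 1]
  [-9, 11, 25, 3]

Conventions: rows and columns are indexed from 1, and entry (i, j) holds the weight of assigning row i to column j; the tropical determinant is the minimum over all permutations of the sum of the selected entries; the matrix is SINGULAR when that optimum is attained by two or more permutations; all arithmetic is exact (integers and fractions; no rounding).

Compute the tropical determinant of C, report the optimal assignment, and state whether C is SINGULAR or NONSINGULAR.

σ = (1, 2, 3, 4): (-1) + 26 + 26 + 3 = 54
σ = (1, 2, 4, 3): (-1) + 26 + 1 + 25 = 51
σ = (1, 3, 2, 4): (-1) + 12 + 16 + 3 = 30
σ = (1, 3, 4, 2): (-1) + 12 + 1 + 11 = 23
σ = (1, 4, 2, 3): (-1) + 6 + 16 + 25 = 46
σ = (1, 4, 3, 2): (-1) + 6 + 26 + 11 = 42
σ = (2, 1, 3, 4): 11 + 13 + 26 + 3 = 53
σ = (2, 1, 4, 3): 11 + 13 + 1 + 25 = 50
σ = (2, 3, 1, 4): 11 + 12 + 2 + 3 = 28
σ = (2, 3, 4, 1): 11 + 12 + 1 + (-9) = 15
σ = (2, 4, 1, 3): 11 + 6 + 2 + 25 = 44
σ = (2, 4, 3, 1): 11 + 6 + 26 + (-9) = 34
σ = (3, 1, 2, 4): 2 + 13 + 16 + 3 = 34
σ = (3, 1, 4, 2): 2 + 13 + 1 + 11 = 27
σ = (3, 2, 1, 4): 2 + 26 + 2 + 3 = 33
σ = (3, 2, 4, 1): 2 + 26 + 1 + (-9) = 20
σ = (3, 4, 1, 2): 2 + 6 + 2 + 11 = 21
σ = (3, 4, 2, 1): 2 + 6 + 16 + (-9) = 15
σ = (4, 1, 2, 3): 24 + 13 + 16 + 25 = 78
σ = (4, 1, 3, 2): 24 + 13 + 26 + 11 = 74
σ = (4, 2, 1, 3): 24 + 26 + 2 + 25 = 77
σ = (4, 2, 3, 1): 24 + 26 + 26 + (-9) = 67
σ = (4, 3, 1, 2): 24 + 12 + 2 + 11 = 49
σ = (4, 3, 2, 1): 24 + 12 + 16 + (-9) = 43
Optimal value attained by: σ = (2, 3, 4, 1).
Answer: det⊕(C) = 15; verdict: SINGULAR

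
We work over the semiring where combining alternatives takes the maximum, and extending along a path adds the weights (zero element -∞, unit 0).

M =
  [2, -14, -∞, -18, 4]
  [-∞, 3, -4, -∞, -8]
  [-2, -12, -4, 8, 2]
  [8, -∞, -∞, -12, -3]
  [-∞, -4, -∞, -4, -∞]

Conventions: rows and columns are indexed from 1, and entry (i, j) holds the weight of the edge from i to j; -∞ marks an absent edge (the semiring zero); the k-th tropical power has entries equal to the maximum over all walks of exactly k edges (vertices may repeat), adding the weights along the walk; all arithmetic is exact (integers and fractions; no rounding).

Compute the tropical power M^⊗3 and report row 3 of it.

M^⊗2:
  [4, 0, -18, 0, 6]
  [-6, 6, -1, 4, -2]
  [16, -2, -8, 4, 5]
  [10, -6, -∞, -7, 12]
  [4, -1, -8, -16, -7]
M^⊗3:
  [8, 3, -4, 2, 8]
  [12, 9, 2, 7, 1]
  [18, 2, -6, 1, 20]
  [12, 8, -10, 8, 14]
  [6, 2, -5, 0, 8]
Answer: row 3 of M^⊗3 = [18, 2, -6, 1, 20]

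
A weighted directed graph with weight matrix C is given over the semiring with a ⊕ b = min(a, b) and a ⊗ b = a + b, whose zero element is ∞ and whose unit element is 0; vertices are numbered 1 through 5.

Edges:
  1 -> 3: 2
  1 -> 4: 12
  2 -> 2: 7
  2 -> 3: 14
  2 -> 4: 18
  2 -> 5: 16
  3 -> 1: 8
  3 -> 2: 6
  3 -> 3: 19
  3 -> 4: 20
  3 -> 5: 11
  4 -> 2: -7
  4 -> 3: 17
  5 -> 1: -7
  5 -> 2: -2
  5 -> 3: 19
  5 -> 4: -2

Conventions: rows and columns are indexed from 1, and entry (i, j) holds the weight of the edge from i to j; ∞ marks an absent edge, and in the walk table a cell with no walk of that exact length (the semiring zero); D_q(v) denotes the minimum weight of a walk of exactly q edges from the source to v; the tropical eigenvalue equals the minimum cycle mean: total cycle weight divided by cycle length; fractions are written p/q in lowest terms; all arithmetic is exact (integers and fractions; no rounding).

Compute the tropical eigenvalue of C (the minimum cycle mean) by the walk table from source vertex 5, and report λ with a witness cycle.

q=0: [∞, ∞, ∞, ∞, 0]
q=1: [-7, -2, 19, -2, ∞]
q=2: [27, -9, -5, 5, 14]
q=3: [3, -2, 5, 9, 6]
q=4: [-1, 2, 5, 4, 14]
q=5: [7, -3, 1, 11, 16]
Optimal cycle mean attained by: cycle 1->3->5->1, total 2 + 11 + (-7), length 3.
Answer: λ = 2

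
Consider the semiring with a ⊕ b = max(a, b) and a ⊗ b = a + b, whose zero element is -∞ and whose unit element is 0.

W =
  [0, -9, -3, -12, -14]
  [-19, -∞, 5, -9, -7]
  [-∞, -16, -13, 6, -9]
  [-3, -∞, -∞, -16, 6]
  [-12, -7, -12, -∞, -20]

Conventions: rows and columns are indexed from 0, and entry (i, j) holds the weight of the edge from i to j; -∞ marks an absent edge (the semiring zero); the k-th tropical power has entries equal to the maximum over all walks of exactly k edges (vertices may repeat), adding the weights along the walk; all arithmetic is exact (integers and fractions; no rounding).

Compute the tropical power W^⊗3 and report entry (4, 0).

W^⊗2:
  [0, -9, -3, 3, -6]
  [-12, -11, -8, 11, -3]
  [3, -16, -11, -7, 12]
  [-3, -1, -6, -15, -10]
  [-12, -21, -2, -6, -14]
W^⊗3:
  [0, -9, -3, 3, 9]
  [8, -10, -6, -2, 17]
  [3, 5, 0, -5, -1]
  [-3, -12, 4, 0, -8]
  [-9, -18, -15, 4, 0]
Key observation: the optimum is the walk 4->2->3->0, with weight (-12) + 6 + (-3) = -9.
Optimal value attained by: walk 4->2->3->0.
Answer: (W^⊗3)[4][0] = -9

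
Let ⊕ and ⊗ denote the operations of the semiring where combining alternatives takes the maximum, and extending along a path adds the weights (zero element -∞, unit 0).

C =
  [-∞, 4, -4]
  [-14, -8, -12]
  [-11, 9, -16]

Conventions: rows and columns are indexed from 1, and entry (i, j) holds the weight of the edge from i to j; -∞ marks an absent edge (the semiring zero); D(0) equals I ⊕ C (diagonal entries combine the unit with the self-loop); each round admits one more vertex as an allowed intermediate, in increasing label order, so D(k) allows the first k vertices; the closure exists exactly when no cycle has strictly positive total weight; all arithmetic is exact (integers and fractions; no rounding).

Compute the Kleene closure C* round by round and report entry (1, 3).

D(0):
  [0, 4, -4]
  [-14, 0, -12]
  [-11, 9, 0]
D(1):
  [0, 4, -4]
  [-14, 0, -12]
  [-11, 9, 0]
D(2):
  [0, 4, -4]
  [-14, 0, -12]
  [-5, 9, 0]
D(3):
  [0, 5, -4]
  [-14, 0, -12]
  [-5, 9, 0]
Answer: C*[1][3] = -4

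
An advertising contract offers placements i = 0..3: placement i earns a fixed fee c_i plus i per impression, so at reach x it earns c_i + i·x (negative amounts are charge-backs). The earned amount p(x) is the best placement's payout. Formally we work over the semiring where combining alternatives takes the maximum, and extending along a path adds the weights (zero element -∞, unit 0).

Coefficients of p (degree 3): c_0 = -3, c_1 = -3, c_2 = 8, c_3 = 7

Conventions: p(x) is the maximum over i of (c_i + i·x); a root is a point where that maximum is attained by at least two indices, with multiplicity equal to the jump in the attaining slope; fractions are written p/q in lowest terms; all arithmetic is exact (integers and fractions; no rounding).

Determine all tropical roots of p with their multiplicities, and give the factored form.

hull edge (i=0, c=-3) to (i=2, c=8): slope 11/2, span 2
hull edge (i=2, c=8) to (i=3, c=7): slope -1, span 1
Factored form: p(x) = 7 ⊗ (x ⊕ (-11/2)) ⊗ (x ⊕ (-11/2)) ⊗ (x ⊕ 1)
Answer: roots = -11/2 (mult 2), 1 (mult 1)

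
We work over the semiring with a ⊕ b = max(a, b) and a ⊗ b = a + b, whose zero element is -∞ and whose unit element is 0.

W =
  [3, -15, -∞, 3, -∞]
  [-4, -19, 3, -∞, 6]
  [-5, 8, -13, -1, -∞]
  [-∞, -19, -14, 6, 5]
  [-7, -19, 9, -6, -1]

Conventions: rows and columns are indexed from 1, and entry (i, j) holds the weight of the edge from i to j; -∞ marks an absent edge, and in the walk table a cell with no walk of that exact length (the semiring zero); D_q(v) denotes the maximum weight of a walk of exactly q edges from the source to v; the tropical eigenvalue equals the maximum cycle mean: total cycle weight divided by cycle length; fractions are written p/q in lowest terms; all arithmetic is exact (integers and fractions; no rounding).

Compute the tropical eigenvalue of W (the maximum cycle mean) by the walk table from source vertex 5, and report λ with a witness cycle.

q=0: [-∞, -∞, -∞, -∞, 0]
q=1: [-7, -19, 9, -6, -1]
q=2: [4, 17, 8, 8, -1]
q=3: [13, 16, 20, 14, 23]
q=4: [16, 28, 32, 20, 22]
q=5: [27, 40, 31, 31, 34]
Optimal cycle mean attained by: cycle 2->5->3->2, total 6 + 9 + 8, length 3.
Answer: λ = 23/3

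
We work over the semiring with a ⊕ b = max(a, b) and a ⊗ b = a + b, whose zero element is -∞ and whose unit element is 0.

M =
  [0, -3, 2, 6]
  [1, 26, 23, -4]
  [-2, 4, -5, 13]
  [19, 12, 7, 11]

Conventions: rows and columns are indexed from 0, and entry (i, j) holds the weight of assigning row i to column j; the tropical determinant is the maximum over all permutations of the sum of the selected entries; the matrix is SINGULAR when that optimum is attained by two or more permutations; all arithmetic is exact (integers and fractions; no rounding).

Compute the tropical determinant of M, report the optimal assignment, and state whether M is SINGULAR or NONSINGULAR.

σ = (0, 1, 2, 3): 0 + 26 + (-5) + 11 = 32
σ = (0, 1, 3, 2): 0 + 26 + 13 + 7 = 46
σ = (0, 2, 1, 3): 0 + 23 + 4 + 11 = 38
σ = (0, 2, 3, 1): 0 + 23 + 13 + 12 = 48
σ = (0, 3, 1, 2): 0 + (-4) + 4 + 7 = 7
σ = (0, 3, 2, 1): 0 + (-4) + (-5) + 12 = 3
σ = (1, 0, 2, 3): (-3) + 1 + (-5) + 11 = 4
σ = (1, 0, 3, 2): (-3) + 1 + 13 + 7 = 18
σ = (1, 2, 0, 3): (-3) + 23 + (-2) + 11 = 29
σ = (1, 2, 3, 0): (-3) + 23 + 13 + 19 = 52
σ = (1, 3, 0, 2): (-3) + (-4) + (-2) + 7 = -2
σ = (1, 3, 2, 0): (-3) + (-4) + (-5) + 19 = 7
σ = (2, 0, 1, 3): 2 + 1 + 4 + 11 = 18
σ = (2, 0, 3, 1): 2 + 1 + 13 + 12 = 28
σ = (2, 1, 0, 3): 2 + 26 + (-2) + 11 = 37
σ = (2, 1, 3, 0): 2 + 26 + 13 + 19 = 60
σ = (2, 3, 0, 1): 2 + (-4) + (-2) + 12 = 8
σ = (2, 3, 1, 0): 2 + (-4) + 4 + 19 = 21
σ = (3, 0, 1, 2): 6 + 1 + 4 + 7 = 18
σ = (3, 0, 2, 1): 6 + 1 + (-5) + 12 = 14
σ = (3, 1, 0, 2): 6 + 26 + (-2) + 7 = 37
σ = (3, 1, 2, 0): 6 + 26 + (-5) + 19 = 46
σ = (3, 2, 0, 1): 6 + 23 + (-2) + 12 = 39
σ = (3, 2, 1, 0): 6 + 23 + 4 + 19 = 52
Optimal value attained by: σ = (2, 1, 3, 0).
Answer: det⊕(M) = 60; verdict: NONSINGULAR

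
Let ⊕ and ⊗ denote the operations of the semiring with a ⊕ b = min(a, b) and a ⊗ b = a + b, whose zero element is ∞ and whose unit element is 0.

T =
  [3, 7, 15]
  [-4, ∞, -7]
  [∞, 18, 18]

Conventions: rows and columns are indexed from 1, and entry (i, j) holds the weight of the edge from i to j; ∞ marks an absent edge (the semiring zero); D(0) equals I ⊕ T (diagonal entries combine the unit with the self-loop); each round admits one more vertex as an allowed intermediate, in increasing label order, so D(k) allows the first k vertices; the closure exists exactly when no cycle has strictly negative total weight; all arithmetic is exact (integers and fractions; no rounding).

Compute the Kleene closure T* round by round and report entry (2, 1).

D(0):
  [0, 7, 15]
  [-4, 0, -7]
  [∞, 18, 0]
D(1):
  [0, 7, 15]
  [-4, 0, -7]
  [∞, 18, 0]
D(2):
  [0, 7, 0]
  [-4, 0, -7]
  [14, 18, 0]
D(3):
  [0, 7, 0]
  [-4, 0, -7]
  [14, 18, 0]
Answer: T*[2][1] = -4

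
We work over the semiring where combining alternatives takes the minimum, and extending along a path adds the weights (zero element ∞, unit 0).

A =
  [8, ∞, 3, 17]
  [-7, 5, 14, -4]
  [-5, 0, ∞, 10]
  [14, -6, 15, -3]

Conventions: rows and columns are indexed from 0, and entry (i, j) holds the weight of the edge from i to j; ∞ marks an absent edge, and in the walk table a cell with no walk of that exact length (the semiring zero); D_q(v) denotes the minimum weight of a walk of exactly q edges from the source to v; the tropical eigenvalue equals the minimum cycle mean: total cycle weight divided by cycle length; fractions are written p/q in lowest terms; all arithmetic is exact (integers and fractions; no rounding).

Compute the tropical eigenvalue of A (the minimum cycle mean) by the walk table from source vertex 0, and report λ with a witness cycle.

q=0: [0, ∞, ∞, ∞]
q=1: [8, ∞, 3, 17]
q=2: [-2, 3, 11, 13]
q=3: [-4, 7, 1, -1]
q=4: [-4, -7, -1, -4]
Optimal cycle mean attained by: cycle 1->3->1, total (-4) + (-6), length 2.
Answer: λ = -5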